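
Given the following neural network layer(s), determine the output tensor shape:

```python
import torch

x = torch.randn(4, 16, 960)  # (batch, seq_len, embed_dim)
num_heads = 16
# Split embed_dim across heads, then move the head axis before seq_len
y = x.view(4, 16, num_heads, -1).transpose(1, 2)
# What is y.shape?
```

Input: (4, 16, 960) -> head_dim = 960 // 16 = 60; after view: (4, 16, 16, 60) -> after transpose(1, 2): (4, 16, 16, 60) -> Output: (4, 16, 16, 60)

Answer: (4, 16, 16, 60)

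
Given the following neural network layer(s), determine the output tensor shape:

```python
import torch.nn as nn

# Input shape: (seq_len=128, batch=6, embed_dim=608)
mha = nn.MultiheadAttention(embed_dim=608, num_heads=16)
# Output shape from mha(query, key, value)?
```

Input: (128, 6, 608) -> Output: (128, 6, 608)

Answer: (128, 6, 608)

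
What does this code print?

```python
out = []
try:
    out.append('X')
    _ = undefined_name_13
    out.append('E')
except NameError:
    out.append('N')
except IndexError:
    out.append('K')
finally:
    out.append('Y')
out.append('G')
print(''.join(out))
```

Execution trace: 'X' (try body) → 'N' (except NameError) → 'Y' (finally) → 'G' (after the try/except). Output: XNYG

Answer: XNYG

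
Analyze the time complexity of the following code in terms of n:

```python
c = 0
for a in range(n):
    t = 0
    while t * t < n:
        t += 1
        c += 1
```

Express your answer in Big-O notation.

Each loop level contributes: n × √n. Multiplying the contributions gives O(n√n).

Answer: O(n√n)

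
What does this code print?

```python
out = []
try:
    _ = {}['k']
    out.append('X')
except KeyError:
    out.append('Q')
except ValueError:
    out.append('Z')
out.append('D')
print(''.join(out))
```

Execution trace: 'Q' (except KeyError) → 'D' (after the try/except). Output: QD

Answer: QD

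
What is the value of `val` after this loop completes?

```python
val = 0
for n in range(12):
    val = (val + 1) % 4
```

Increment mod 4, 12 times = 0
`val` takes the values: 0 → 1 → 2 → 3 → 0 → 1 → 2 → 3 → 0 → 1 → 2 → 3 → 0

Answer: 0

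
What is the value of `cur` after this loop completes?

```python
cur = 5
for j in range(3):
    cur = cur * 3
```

Multiply by 3, 3 times: 5 * 3^3 = 135
`cur` takes the values: 5 → 15 → 45 → 135

Answer: 135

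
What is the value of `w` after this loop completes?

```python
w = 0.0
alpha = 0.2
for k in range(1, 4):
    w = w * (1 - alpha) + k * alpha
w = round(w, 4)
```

Moving average with lr=0.2
`w` takes the values: 0.0 → 0.2 → 0.56 → 1.048

Answer: 1.048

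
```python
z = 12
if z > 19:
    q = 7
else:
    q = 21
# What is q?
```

Trace:
`z = 12` → z = 12
`if z > 19: ...` → z > 19 is False, take else branch → q = 21
So q = 21

Answer: 21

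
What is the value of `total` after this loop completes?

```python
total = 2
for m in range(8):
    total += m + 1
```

Start at 2, add 1 to 8 = 38
`total` takes the values: 2 → 3 → 5 → 8 → 12 → 17 → 23 → 30 → 38

Answer: 38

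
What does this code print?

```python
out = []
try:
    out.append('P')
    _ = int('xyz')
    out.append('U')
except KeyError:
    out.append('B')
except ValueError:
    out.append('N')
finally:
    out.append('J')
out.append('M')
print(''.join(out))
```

Execution trace: 'P' (try body) → 'N' (except ValueError) → 'J' (finally) → 'M' (after the try/except). Output: PNJM

Answer: PNJM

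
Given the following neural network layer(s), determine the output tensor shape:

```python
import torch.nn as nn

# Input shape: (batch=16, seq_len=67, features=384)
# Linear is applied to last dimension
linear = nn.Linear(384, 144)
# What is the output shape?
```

Input: (16, 67, 384) -> Output: (16, 67, 144)

Answer: (16, 67, 144)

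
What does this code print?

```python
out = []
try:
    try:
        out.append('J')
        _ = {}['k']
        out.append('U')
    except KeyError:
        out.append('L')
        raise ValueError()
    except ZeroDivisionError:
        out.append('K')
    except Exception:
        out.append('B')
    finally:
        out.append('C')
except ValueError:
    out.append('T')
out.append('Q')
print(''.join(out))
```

Execution trace: 'J' (inner try body) → 'L' (inner except KeyError) → 'C' (inner finally) → 'T' (outer except ValueError) → 'Q' (after the try/except). Output: JLCTQ

Answer: JLCTQ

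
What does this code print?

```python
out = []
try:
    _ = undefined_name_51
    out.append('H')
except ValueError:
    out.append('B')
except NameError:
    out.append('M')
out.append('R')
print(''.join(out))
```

Execution trace: 'M' (except NameError) → 'R' (after the try/except). Output: MR

Answer: MR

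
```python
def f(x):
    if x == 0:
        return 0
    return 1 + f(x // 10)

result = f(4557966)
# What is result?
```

Count of digits of 4557966: 7

Answer: 7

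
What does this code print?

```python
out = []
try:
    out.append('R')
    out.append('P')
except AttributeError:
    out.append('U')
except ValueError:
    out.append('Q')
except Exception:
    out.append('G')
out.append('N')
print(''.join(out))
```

Execution trace: 'R' (try body) → 'P' (try body, no exception) → 'N' (after the try/except). Output: RPN

Answer: RPN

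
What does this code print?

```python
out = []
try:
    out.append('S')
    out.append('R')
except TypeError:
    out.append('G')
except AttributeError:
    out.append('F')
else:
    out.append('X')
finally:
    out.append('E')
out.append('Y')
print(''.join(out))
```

Execution trace: 'S' (try body) → 'R' (try body, no exception) → 'X' (else) → 'E' (finally) → 'Y' (after the try/except). Output: SRXEY

Answer: SRXEY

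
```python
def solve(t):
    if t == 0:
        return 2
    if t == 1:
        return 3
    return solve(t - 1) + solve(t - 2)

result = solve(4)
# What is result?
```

Build up from base cases: solve(0)=2, solve(1)=3, solve(2)=5, solve(3)=8, solve(4)=13

Answer: 13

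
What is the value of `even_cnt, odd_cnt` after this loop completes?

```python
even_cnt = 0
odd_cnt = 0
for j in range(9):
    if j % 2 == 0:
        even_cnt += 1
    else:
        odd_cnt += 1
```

Count evens and odds in range(9)
`even_cnt, odd_cnt` takes the values: (0, 0) → (1, 0) → (1, 1) → (2, 1) → (2, 2) → (3, 2) → (3, 3) → (4, 3) → (4, 4) → (5, 4)

Answer: 5, 4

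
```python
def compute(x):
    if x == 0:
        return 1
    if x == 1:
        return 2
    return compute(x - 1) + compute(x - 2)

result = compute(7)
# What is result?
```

Build up from base cases: compute(0)=1, compute(1)=2, compute(2)=3, compute(3)=5, compute(4)=8, compute(5)=13, compute(6)=21, ..., compute(7)=34

Answer: 34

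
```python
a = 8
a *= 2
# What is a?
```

Trace:
`a = 8` → a = 8
`a *= 2` → a = 16
So a = 16

Answer: 16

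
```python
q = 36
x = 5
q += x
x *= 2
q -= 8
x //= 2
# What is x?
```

Trace:
`q = 36` → q = 36
`x = 5` → x = 5
`q += x` → q = 41
`x *= 2` → x = 10
`q -= 8` → q = 33
`x //= 2` → x = 5
So x = 5

Answer: 5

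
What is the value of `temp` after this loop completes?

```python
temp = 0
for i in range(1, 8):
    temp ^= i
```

XOR of 1 to 7
`temp` takes the values: 0 → 1 → 3 → 0 → 4 → 1 → 7 → 0

Answer: 0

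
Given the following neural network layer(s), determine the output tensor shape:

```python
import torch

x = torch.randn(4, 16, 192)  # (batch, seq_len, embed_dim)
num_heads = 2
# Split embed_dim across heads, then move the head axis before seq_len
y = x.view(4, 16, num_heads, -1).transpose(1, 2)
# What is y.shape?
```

Input: (4, 16, 192) -> head_dim = 192 // 2 = 96; after view: (4, 16, 2, 96) -> after transpose(1, 2): (4, 2, 16, 96) -> Output: (4, 2, 16, 96)

Answer: (4, 2, 16, 96)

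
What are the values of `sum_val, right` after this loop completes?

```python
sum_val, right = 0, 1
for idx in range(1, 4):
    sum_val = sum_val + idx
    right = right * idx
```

Sum and factorial of 1 to 3
`sum_val, right` takes the values: (0, 1) → (1, 1) → (3, 1) → (3, 2) → (6, 2) → (6, 6)

Answer: 6, 6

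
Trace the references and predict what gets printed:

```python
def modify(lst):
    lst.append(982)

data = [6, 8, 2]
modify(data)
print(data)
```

Key concept: function modifies passed list.
Step by step:
`data = [6, 8, 2]` → data = [6, 8, 2]
`modify(data)` → data = [6, 8, 2, 982]
`print(data)` → prints [6, 8, 2, 982]

Answer: [6, 8, 2, 982]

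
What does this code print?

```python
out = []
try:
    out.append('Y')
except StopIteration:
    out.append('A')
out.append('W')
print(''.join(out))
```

Execution trace: 'Y' (try body, no exception) → 'W' (after the try/except). Output: YW

Answer: YW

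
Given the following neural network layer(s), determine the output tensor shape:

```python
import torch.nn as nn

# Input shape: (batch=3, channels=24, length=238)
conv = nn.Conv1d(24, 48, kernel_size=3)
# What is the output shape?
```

Input: (3, 24, 238) -> Output: (3, 48, 236)

Answer: (3, 48, 236)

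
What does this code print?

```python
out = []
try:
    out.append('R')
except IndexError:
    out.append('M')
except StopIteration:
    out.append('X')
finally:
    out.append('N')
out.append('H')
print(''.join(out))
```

Execution trace: 'R' (try body, no exception) → 'N' (finally) → 'H' (after the try/except). Output: RNH

Answer: RNH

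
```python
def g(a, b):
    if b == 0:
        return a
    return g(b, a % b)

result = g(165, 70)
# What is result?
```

g(165, 70) -> g(70, 25) -> g(25, 20) -> g(20, 5) -> g(5, 0) -> 5

Answer: 5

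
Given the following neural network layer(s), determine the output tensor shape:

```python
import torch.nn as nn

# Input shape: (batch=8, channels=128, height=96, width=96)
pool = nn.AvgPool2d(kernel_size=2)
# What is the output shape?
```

Input: (8, 128, 96, 96) -> Output: (8, 128, 48, 48)

Answer: (8, 128, 48, 48)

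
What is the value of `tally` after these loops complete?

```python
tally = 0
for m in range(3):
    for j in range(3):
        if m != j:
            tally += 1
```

3² - 3 (exclude diagonal)
`tally` takes the values: 0 → 1 → 2 → 3 → 4 → 5 → 6

Answer: 6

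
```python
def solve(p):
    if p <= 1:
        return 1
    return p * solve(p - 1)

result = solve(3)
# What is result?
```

solve(3) = 3 * 2 * 1 = 6

Answer: 6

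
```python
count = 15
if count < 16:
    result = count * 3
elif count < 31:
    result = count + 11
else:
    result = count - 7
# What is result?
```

Trace:
`count = 15` → count = 15
`if count < 16: ...` → count < 16 is True → result = 45
So result = 45

Answer: 45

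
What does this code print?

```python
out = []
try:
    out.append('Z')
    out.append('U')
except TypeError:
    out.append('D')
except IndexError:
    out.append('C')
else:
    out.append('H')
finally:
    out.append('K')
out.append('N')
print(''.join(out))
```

Execution trace: 'Z' (try body) → 'U' (try body, no exception) → 'H' (else) → 'K' (finally) → 'N' (after the try/except). Output: ZUHKN

Answer: ZUHKN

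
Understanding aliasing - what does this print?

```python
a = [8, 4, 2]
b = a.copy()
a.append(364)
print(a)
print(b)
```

Key concept: list.copy() creates independent copy.
Step by step:
`a = [8, 4, 2]` → a = [8, 4, 2]
`b = a.copy()` → b = [8, 4, 2]
`a.append(364)` → a = [8, 4, 2, 364]
`print(a)` → prints [8, 4, 2, 364]
`print(b)` → prints [8, 4, 2]

Answer:
[8, 4, 2, 364]
[8, 4, 2]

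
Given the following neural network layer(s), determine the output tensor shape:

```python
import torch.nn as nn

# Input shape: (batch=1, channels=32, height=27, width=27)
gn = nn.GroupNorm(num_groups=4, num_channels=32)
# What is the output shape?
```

Input: (1, 32, 27, 27) -> Output: (1, 32, 27, 27)

Answer: (1, 32, 27, 27)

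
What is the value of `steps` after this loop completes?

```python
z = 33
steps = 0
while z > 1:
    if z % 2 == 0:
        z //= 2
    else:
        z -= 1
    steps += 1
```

Steps to reduce 33 to 1
`steps` takes the values: 0 → 1 → 2 → 3 → 4 → 5 → 6

Answer: 6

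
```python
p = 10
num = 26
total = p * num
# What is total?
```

Trace:
`p = 10` → p = 10
`num = 26` → num = 26
`total = p * num` → total = 260
So total = 260

Answer: 260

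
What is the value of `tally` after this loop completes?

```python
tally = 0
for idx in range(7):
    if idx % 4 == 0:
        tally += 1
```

Count numbers divisible by 4 in range(7)
`tally` takes the values: 0 → 1 → 2

Answer: 2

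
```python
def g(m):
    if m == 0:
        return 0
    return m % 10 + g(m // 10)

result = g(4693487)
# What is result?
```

Sum of digits of 4693487: 7 + 8 + 4 + 3 + 9 + 6 + 4 = 41

Answer: 41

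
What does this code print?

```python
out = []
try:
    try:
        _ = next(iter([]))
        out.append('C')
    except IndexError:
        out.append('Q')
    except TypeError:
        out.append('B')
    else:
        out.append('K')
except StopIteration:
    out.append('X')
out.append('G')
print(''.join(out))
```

Execution trace: 'X' (outer except StopIteration) → 'G' (after the try/except). Output: XG

Answer: XG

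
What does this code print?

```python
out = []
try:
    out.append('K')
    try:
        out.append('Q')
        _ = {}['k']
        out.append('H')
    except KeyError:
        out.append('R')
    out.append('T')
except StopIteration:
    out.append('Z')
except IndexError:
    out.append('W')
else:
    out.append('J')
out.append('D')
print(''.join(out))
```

Execution trace: 'K' (try body) → 'Q' (inner try body) → 'R' (inner except KeyError) → 'T' (try body, no exception) → 'J' (else) → 'D' (after the try/except). Output: KQRTJD

Answer: KQRTJD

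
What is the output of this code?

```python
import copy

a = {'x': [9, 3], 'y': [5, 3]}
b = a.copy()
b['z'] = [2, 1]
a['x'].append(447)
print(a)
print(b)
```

Key concept: shallow copy of dict with mutable values.
Step by step:
`a = {'x': [9, 3], 'y': [5, 3]}` → a = {'x': [9, 3], 'y': [5, 3]}
`b = a.copy()` → b = {'x': [9, 3], 'y': [5, 3]}
`b['z'] = [2, 1]` → b = {'x': [9, 3], 'y': [5, 3], 'z': [2, 1]}
`a['x'].append(447)` → a = {'x': [9, 3, 447], 'y': [5, 3]}; b = {'x': [9, 3, 447], 'y': [5, 3], 'z': [2, 1]}
`print(a)` → prints {'x': [9, 3, 447], 'y': [5, 3]}
`print(b)` → prints {'x': [9, 3, 447], 'y': [5, 3], 'z': [2, 1]}

Answer:
{'x': [9, 3, 447], 'y': [5, 3]}
{'x': [9, 3, 447], 'y': [5, 3], 'z': [2, 1]}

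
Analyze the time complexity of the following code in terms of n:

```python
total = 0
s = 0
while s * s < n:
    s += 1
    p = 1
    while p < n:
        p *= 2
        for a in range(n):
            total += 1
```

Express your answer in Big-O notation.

Each loop level contributes: √n × log n × n. Multiplying the contributions gives O(n√n log n).

Answer: O(n√n log n)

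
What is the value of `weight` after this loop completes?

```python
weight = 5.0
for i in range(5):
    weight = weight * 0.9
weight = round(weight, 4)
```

Exponential decay: 5.0 * 0.9^5
`weight` takes the values: 5.0 → 4.5 → 4.05 → 3.645 → 3.2805 → 2.95245 → 2.9525

Answer: 2.9525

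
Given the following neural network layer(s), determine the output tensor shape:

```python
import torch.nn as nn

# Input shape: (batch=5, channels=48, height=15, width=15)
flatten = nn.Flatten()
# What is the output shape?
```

Input: (5, 48, 15, 15) -> Output: (5, 10800)

Answer: (5, 10800)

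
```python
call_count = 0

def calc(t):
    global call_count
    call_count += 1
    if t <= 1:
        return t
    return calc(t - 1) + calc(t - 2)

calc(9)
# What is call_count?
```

Calls(t) = 1 + Calls(t-1) + Calls(t-2); Calls(0)=Calls(1)=1. For t=9 this gives 109.

Answer: 109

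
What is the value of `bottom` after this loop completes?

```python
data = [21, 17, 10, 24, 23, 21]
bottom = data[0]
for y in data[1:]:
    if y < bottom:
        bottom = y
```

Minimum of [21, 17, 10, 24, 23, 21]
`bottom` takes the values: 21 → 17 → 10

Answer: 10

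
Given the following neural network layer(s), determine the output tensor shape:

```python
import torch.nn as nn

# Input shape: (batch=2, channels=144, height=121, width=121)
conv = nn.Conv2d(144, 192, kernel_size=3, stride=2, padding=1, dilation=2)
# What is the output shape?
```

Input: (2, 144, 121, 121) -> Output: (2, 192, 60, 60)

Answer: (2, 192, 60, 60)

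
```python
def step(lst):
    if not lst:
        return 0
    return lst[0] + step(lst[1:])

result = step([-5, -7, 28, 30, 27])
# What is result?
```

(-5) + (-7) + 28 + 30 + 27 + 0 = 73

Answer: 73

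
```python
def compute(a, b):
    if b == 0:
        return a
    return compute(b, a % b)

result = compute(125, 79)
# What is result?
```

compute(125, 79) -> compute(79, 46) -> compute(46, 33) -> compute(33, 13) -> compute(13, 7) -> compute(7, 6) -> compute(6, 1) -> compute(1, 0) -> 1

Answer: 1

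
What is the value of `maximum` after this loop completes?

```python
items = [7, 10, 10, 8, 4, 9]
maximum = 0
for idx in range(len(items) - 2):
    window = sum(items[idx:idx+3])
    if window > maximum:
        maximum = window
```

Max sum of 3-element window in [7, 10, 10, 8, 4, 9]
`maximum` takes the values: 0 → 27 → 28

Answer: 28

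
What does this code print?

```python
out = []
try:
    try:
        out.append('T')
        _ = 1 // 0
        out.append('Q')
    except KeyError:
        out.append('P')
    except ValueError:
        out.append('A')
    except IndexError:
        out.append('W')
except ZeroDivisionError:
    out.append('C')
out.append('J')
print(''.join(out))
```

Execution trace: 'T' (try body) → 'C' (outer except ZeroDivisionError) → 'J' (after the try/except). Output: TCJ

Answer: TCJ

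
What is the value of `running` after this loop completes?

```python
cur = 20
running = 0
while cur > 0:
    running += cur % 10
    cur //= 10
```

Sum digits of 20
`running` takes the values: 0 → 2

Answer: 2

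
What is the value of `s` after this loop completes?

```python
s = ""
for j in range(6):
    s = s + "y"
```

Repeat 'y' 6 times
`s` takes the values: "" → "y" → "yy" → "yyy" → "yyyy" → "yyyyy" → "yyyyyy"

Answer: "yyyyyy"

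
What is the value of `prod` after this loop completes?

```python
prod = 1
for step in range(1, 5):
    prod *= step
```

4! = 24
`prod` takes the values: 1 → 2 → 6 → 24

Answer: 24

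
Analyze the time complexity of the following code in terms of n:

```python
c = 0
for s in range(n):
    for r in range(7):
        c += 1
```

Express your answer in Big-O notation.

Each loop level contributes: n × 1. Multiplying the contributions gives O(n).

Answer: O(n)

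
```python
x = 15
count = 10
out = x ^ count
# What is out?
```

Trace:
`x = 15` → x = 15
`count = 10` → count = 10
`out = x ^ count` → out = 5
So out = 5

Answer: 5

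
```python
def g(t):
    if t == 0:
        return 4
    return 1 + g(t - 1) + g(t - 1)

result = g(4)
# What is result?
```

g(t) = 1 + 2·g(t-1), g(0)=4. Closed form: (4+1)·2^4 - 1 = 79.

Answer: 79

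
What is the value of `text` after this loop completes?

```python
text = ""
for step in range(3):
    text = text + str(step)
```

Concatenate digits 0 to 2
`text` takes the values: "" → "0" → "01" → "012"

Answer: "012"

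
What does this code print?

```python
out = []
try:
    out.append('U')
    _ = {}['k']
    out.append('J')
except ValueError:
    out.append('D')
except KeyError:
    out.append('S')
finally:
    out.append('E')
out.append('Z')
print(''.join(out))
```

Execution trace: 'U' (try body) → 'S' (except KeyError) → 'E' (finally) → 'Z' (after the try/except). Output: USEZ

Answer: USEZ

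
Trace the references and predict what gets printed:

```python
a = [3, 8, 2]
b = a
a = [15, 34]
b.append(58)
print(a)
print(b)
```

Key concept: rebinding vs mutation: a is rebound to a new list, b still points at the original.
Step by step:
`a = [3, 8, 2]` → a = [3, 8, 2]
`b = a` → b = [3, 8, 2] (same object as a)
`a = [15, 34]` → a = [15, 34]
`b.append(58)` → b = [3, 8, 2, 58]
`print(a)` → prints [15, 34]
`print(b)` → prints [3, 8, 2, 58]

Answer:
[15, 34]
[3, 8, 2, 58]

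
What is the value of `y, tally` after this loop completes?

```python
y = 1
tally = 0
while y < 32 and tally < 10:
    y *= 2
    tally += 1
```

Double until >= 32 or 10 iterations
`y, tally` takes the values: (1, 0) → (2, 0) → (2, 1) → (4, 1) → (4, 2) → (8, 2) → (8, 3) → (16, 3) → (16, 4) → (32, 4) → (32, 5)

Answer: 32, 5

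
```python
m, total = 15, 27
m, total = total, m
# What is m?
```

Trace:
`m, total = 15, 27` → m = 15; total = 27
`m, total = total, m` → m = 27; total = 15
So m = 27

Answer: 27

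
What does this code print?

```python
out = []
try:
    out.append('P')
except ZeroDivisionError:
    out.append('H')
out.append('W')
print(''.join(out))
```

Execution trace: 'P' (try body, no exception) → 'W' (after the try/except). Output: PW

Answer: PW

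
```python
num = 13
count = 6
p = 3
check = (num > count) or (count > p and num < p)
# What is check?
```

Trace:
`num = 13` → num = 13
`count = 6` → count = 6
`p = 3` → p = 3
`check = (num > count) or (count > p and num < p)` → check = True
So check = True

Answer: True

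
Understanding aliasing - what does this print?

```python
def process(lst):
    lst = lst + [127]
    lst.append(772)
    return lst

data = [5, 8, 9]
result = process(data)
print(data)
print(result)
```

Key concept: rebinding parameter vs mutation.
Step by step:
`data = [5, 8, 9]` → data = [5, 8, 9]
`result = process(data)` → result = [5, 8, 9, 127, 772]
`print(data)` → prints [5, 8, 9]
`print(result)` → prints [5, 8, 9, 127, 772]

Answer:
[5, 8, 9]
[5, 8, 9, 127, 772]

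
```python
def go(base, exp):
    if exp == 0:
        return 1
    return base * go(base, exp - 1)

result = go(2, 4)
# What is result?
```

go(2, 4) = 2 * 2 * 2 * 2 = 16

Answer: 16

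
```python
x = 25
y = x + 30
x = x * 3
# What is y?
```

Trace:
`x = 25` → x = 25
`y = x + 30` → y = 55
`x = x * 3` → x = 75
So y = 55

Answer: 55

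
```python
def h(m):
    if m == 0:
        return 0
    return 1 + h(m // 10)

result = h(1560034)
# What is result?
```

Count of digits of 1560034: 7

Answer: 7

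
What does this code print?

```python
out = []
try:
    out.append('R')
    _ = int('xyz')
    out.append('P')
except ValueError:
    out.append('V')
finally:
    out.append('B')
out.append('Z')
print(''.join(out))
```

Execution trace: 'R' (try body) → 'V' (except ValueError) → 'B' (finally) → 'Z' (after the try/except). Output: RVBZ

Answer: RVBZ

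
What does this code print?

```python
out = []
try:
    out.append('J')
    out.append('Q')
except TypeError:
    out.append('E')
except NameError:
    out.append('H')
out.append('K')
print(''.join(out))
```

Execution trace: 'J' (try body) → 'Q' (try body, no exception) → 'K' (after the try/except). Output: JQK

Answer: JQK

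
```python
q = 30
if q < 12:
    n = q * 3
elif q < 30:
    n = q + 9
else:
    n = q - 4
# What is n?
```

Trace:
`q = 30` → q = 30
`if q < 12: ...` → q < 12 is False, q < 30 is False, take else branch → n = 26
So n = 26

Answer: 26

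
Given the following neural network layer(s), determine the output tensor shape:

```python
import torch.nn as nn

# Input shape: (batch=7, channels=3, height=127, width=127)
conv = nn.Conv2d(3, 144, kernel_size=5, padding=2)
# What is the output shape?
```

Input: (7, 3, 127, 127) -> Output: (7, 144, 127, 127)

Answer: (7, 144, 127, 127)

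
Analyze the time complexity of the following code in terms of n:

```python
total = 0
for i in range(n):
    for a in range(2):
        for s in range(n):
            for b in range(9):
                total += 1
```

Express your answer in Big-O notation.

Each loop level contributes: n × 1 × n × 1. Multiplying the contributions gives O(n^2).

Answer: O(n^2)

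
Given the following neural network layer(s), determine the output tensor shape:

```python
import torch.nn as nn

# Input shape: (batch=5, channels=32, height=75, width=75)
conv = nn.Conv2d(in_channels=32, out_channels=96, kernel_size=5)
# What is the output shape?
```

Input: (5, 32, 75, 75) -> Output: (5, 96, 71, 71)

Answer: (5, 96, 71, 71)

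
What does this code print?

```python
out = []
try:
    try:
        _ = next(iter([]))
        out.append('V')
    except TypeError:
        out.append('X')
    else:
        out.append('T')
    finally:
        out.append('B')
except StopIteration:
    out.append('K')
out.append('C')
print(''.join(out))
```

Execution trace: 'B' (finally) → 'K' (outer except StopIteration) → 'C' (after the try/except). Output: BKC

Answer: BKC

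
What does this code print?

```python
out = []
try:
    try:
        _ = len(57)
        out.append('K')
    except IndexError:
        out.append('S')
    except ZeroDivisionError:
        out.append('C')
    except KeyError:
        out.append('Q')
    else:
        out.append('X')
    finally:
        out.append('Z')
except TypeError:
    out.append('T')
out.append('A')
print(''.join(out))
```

Execution trace: 'Z' (finally) → 'T' (outer except TypeError) → 'A' (after the try/except). Output: ZTA

Answer: ZTA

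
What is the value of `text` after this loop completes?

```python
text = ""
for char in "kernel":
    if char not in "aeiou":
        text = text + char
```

Remove vowels from 'kernel'
`text` takes the values: "" → "k" → "kr" → "krn" → "krnl"

Answer: "krnl"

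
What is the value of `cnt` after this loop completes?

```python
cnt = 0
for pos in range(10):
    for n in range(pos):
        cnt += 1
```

Triangle number: 0+1+2+...+9
`cnt` takes the values: 0 → 1 → 2 → 3 → 4 → 5 → 6 → 7 → 8 → 9 → 10 → 11 → 12 → 13 → 14 → 15 → 16 → 17 → 18 → 19 → 20 → 21 → 22 → 23 → 24 → 25 → 26 → 27 → 28 → 29 → … → 41 → 42 → 43 → 44 → 45

Answer: 45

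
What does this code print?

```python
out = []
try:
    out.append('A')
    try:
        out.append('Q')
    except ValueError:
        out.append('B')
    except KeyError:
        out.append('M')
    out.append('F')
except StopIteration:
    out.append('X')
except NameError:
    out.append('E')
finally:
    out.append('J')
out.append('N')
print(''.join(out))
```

Execution trace: 'A' (try body) → 'Q' (inner try body, no exception) → 'F' (try body, no exception) → 'J' (finally) → 'N' (after the try/except). Output: AQFJN

Answer: AQFJN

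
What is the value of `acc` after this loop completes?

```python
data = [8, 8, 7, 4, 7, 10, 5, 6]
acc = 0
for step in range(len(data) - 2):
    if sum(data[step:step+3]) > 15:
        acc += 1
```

Count windows with sum > 15
`acc` takes the values: 0 → 1 → 2 → 3 → 4 → 5 → 6

Answer: 6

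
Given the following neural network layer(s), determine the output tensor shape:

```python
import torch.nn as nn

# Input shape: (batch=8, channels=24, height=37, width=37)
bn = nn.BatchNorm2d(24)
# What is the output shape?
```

Input: (8, 24, 37, 37) -> Output: (8, 24, 37, 37)

Answer: (8, 24, 37, 37)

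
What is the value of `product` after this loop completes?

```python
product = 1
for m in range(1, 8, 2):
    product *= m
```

Product of 1, 3, 5, ... up to 7
`product` takes the values: 1 → 3 → 15 → 105

Answer: 105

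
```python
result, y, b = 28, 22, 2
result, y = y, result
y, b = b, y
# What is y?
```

Trace:
`result, y, b = 28, 22, 2` → result = 28; y = 22; b = 2
`result, y = y, result` → result = 22; y = 28
`y, b = b, y` → y = 2; b = 28
So y = 2

Answer: 2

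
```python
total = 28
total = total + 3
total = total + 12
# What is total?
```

Trace:
`total = 28` → total = 28
`total = total + 3` → total = 31
`total = total + 12` → total = 43
So total = 43

Answer: 43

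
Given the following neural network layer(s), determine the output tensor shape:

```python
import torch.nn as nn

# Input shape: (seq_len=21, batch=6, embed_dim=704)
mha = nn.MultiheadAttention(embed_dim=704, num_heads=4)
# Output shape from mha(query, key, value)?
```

Input: (21, 6, 704) -> Output: (21, 6, 704)

Answer: (21, 6, 704)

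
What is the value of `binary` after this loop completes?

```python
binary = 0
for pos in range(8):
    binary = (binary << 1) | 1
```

Build 8 consecutive 1-bits: 0b11111111
`binary` takes the values: 0 → 1 → 3 → 7 → 15 → 31 → 63 → 127 → 255

Answer: 255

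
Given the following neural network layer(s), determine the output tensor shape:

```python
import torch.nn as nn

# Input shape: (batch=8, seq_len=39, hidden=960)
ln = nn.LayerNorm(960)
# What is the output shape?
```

Input: (8, 39, 960) -> Output: (8, 39, 960)

Answer: (8, 39, 960)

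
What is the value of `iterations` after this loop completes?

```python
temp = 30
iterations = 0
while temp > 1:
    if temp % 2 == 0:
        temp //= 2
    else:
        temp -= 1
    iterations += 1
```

Steps to reduce 30 to 1
`iterations` takes the values: 0 → 1 → 2 → 3 → 4 → 5 → 6 → 7

Answer: 7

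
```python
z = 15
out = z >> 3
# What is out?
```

Trace:
`z = 15` → z = 15
`out = z >> 3` → out = 1
So out = 1

Answer: 1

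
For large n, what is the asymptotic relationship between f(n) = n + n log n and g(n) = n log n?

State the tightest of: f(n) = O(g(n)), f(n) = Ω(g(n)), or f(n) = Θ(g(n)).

n + n log n vs n log n: f(n) = Θ(g(n)) — they are asymptotically equivalent (the n term is dominated).

Answer: f(n) = Θ(g(n)) — they are asymptotically equivalent (the n term is dominated).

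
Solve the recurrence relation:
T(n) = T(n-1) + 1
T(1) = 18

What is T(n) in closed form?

Unrolling: T(n) = T(1) + 1·(n-1) = 18 + 1(n-1) = n + 17.

Answer: T(n) = n + 17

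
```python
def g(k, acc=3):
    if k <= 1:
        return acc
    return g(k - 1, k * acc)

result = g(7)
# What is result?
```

Accumulator trace (n, acc): (7, 3) -> (6, 21) -> (5, 126) -> (4, 630) -> (3, 2520) -> (2, 7560) -> (1, 15120) -> return 15120

Answer: 15120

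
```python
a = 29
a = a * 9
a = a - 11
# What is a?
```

Trace:
`a = 29` → a = 29
`a = a * 9` → a = 261
`a = a - 11` → a = 250
So a = 250

Answer: 250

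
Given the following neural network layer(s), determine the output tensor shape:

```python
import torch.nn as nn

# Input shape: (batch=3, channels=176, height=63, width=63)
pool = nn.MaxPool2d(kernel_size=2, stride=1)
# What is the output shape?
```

Input: (3, 176, 63, 63) -> Output: (3, 176, 62, 62)

Answer: (3, 176, 62, 62)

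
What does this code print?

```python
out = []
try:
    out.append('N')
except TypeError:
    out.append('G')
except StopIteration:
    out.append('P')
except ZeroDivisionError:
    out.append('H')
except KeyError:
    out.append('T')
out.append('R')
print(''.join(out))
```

Execution trace: 'N' (try body, no exception) → 'R' (after the try/except). Output: NR

Answer: NR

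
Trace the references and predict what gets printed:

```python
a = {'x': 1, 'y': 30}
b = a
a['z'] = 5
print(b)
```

Key concept: dict aliasing.
Step by step:
`a = {'x': 1, 'y': 30}` → a = {'x': 1, 'y': 30}
`b = a` → b = {'x': 1, 'y': 30} (same object as a)
`a['z'] = 5` → a = {'x': 1, 'y': 30, 'z': 5} (same object as b); b = {'x': 1, 'y': 30, 'z': 5} (same object as a)
`print(b)` → prints {'x': 1, 'y': 30, 'z': 5}

Answer: {'x': 1, 'y': 30, 'z': 5}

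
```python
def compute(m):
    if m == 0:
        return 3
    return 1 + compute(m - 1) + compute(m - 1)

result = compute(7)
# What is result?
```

compute(m) = 1 + 2·compute(m-1), compute(0)=3. Closed form: (3+1)·2^7 - 1 = 511.

Answer: 511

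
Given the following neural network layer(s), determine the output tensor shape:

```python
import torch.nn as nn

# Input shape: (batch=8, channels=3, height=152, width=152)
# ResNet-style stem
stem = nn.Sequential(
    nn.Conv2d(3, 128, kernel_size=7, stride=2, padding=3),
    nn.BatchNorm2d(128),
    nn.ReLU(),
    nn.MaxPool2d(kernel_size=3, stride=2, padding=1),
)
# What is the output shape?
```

Input: (8, 3, 152, 152) -> after Conv2d 7x7 stride=2: (8, 128, 76, 76) -> Output: (8, 128, 38, 38)

Answer: (8, 128, 38, 38)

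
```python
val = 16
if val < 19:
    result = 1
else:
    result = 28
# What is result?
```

Trace:
`val = 16` → val = 16
`if val < 19: ...` → val < 19 is True → result = 1
So result = 1

Answer: 1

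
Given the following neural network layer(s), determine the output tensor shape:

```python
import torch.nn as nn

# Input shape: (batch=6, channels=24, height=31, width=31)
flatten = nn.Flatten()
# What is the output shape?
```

Input: (6, 24, 31, 31) -> Output: (6, 23064)

Answer: (6, 23064)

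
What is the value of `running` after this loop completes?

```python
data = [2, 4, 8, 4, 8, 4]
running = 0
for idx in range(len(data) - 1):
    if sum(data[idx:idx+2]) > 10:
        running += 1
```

Count windows with sum > 10
`running` takes the values: 0 → 1 → 2 → 3 → 4

Answer: 4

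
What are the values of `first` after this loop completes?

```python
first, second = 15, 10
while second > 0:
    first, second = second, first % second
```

GCD of 15 and 10
`first` takes the values: 15 → 10 → 5

Answer: 5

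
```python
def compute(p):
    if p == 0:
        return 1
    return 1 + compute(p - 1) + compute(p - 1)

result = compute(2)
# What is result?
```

compute(p) = 1 + 2·compute(p-1), compute(0)=1. Closed form: (1+1)·2^2 - 1 = 7.

Answer: 7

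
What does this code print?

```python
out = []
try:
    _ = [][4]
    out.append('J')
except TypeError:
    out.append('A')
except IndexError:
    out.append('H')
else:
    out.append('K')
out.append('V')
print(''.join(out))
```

Execution trace: 'H' (except IndexError) → 'V' (after the try/except). Output: HV

Answer: HV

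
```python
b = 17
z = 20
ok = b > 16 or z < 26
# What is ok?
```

Trace:
`b = 17` → b = 17
`z = 20` → z = 20
`ok = b > 16 or z < 26` → ok = True
So ok = True

Answer: True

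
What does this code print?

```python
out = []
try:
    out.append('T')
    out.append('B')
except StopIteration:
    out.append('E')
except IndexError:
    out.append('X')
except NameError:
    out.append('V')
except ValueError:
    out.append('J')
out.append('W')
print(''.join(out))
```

Execution trace: 'T' (try body) → 'B' (try body, no exception) → 'W' (after the try/except). Output: TBW

Answer: TBW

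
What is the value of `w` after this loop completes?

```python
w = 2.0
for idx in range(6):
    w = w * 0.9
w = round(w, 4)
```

Exponential decay: 2.0 * 0.9^6
`w` takes the values: 2.0 → 1.8 → 1.62 → 1.458 → 1.3122 → 1.18098 → 1.062882 → 1.0629

Answer: 1.0629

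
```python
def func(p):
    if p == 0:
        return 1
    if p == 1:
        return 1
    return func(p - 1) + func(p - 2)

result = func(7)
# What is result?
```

Build up from base cases: func(0)=1, func(1)=1, func(2)=2, func(3)=3, func(4)=5, func(5)=8, func(6)=13, ..., func(7)=21

Answer: 21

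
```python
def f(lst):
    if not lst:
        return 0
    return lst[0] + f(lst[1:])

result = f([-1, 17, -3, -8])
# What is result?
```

(-1) + 17 + (-3) + (-8) + 0 = 5

Answer: 5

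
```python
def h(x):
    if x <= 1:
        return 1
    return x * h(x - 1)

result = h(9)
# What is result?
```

h(9) = 9 * 8 * 7 * 6 * 5 * 4 * 3 * 2 * 1 = 362880

Answer: 362880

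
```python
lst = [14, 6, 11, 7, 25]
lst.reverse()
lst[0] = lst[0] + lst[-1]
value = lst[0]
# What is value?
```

Trace:
`lst = [14, 6, 11, 7, 25]` → lst = [14, 6, 11, 7, 25]
`lst.reverse()` → lst = [25, 7, 11, 6, 14]
`lst[0] = lst[0] + lst[-1]` → lst = [39, 7, 11, 6, 14]
`value = lst[0]` → value = 39
So value = 39

Answer: 39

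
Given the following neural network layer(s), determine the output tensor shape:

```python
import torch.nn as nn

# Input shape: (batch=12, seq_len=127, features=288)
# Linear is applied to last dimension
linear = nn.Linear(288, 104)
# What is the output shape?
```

Input: (12, 127, 288) -> Output: (12, 127, 104)

Answer: (12, 127, 104)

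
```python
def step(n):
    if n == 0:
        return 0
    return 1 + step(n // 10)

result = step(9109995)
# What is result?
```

Count of digits of 9109995: 7

Answer: 7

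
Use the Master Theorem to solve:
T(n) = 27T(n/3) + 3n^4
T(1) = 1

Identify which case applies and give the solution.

a=27, b=3, f(n)=3n^4. log_3(27) = 3. Since c=4 > 3 and the regularity condition holds (27(n/3)^4 = (27/3^4)n^4 with 27/3^4 < 1), Case 3 applies: T(n) = Θ(f(n)) = O(n^4).

Answer: O(n^4) - Case 3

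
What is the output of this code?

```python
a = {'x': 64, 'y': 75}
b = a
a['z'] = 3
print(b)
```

Key concept: dict aliasing.
Step by step:
`a = {'x': 64, 'y': 75}` → a = {'x': 64, 'y': 75}
`b = a` → b = {'x': 64, 'y': 75} (same object as a)
`a['z'] = 3` → a = {'x': 64, 'y': 75, 'z': 3} (same object as b); b = {'x': 64, 'y': 75, 'z': 3} (same object as a)
`print(b)` → prints {'x': 64, 'y': 75, 'z': 3}

Answer: {'x': 64, 'y': 75, 'z': 3}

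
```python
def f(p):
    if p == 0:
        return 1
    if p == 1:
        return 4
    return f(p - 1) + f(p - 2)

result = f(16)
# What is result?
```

Build up from base cases: f(0)=1, f(1)=4, f(2)=5, f(3)=9, f(4)=14, f(5)=23, f(6)=37, ..., f(16)=4558

Answer: 4558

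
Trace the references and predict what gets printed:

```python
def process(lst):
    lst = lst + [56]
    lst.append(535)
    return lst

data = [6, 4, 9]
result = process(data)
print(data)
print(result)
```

Key concept: rebinding parameter vs mutation.
Step by step:
`data = [6, 4, 9]` → data = [6, 4, 9]
`result = process(data)` → result = [6, 4, 9, 56, 535]
`print(data)` → prints [6, 4, 9]
`print(result)` → prints [6, 4, 9, 56, 535]

Answer:
[6, 4, 9]
[6, 4, 9, 56, 535]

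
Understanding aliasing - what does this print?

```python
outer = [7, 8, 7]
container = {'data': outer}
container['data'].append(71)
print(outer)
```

Key concept: dict holds reference to list.
Step by step:
`outer = [7, 8, 7]` → outer = [7, 8, 7]
`container = {'data': outer}` → container = {'data': [7, 8, 7]}
`container['data'].append(71)` → outer = [7, 8, 7, 71]; container = {'data': [7, 8, 7, 71]}
`print(outer)` → prints [7, 8, 7, 71]

Answer: [7, 8, 7, 71]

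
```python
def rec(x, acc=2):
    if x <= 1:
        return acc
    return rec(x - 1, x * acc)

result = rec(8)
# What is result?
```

Accumulator trace (n, acc): (8, 2) -> (7, 16) -> (6, 112) -> (5, 672) -> (4, 3360) -> (3, 13440) -> (2, 40320) -> (1, 80640) -> return 80640

Answer: 80640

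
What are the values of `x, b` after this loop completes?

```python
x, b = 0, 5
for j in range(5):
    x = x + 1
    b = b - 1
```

x goes 0→5, b goes 5→0
`x, b` takes the values: (0, 5) → (1, 5) → (1, 4) → (2, 4) → (2, 3) → (3, 3) → (3, 2) → (4, 2) → (4, 1) → (5, 1) → (5, 0)

Answer: 5, 0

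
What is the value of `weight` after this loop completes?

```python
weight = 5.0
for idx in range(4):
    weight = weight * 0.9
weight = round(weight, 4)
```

Exponential decay: 5.0 * 0.9^4
`weight` takes the values: 5.0 → 4.5 → 4.05 → 3.645 → 3.2805

Answer: 3.2805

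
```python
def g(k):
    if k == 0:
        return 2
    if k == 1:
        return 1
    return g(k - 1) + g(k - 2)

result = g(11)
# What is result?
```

Build up from base cases: g(0)=2, g(1)=1, g(2)=3, g(3)=4, g(4)=7, g(5)=11, g(6)=18, ..., g(11)=199

Answer: 199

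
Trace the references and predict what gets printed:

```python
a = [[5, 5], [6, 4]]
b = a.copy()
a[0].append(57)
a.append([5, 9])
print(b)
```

Key concept: shallow copy with nested lists.
Step by step:
`a = [[5, 5], [6, 4]]` → a = [[5, 5], [6, 4]]
`b = a.copy()` → b = [[5, 5], [6, 4]]
`a[0].append(57)` → a = [[5, 5, 57], [6, 4]]; b = [[5, 5, 57], [6, 4]]
`a.append([5, 9])` → a = [[5, 5, 57], [6, 4], [5, 9]]
`print(b)` → prints [[5, 5, 57], [6, 4]]

Answer: [[5, 5, 57], [6, 4]]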